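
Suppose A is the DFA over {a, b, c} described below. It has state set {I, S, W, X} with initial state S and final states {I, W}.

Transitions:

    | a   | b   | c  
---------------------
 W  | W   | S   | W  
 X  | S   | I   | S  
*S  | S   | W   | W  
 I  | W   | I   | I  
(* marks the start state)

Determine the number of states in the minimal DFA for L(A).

2

First remove the unreachable states {I,X}; 2 states remain.
Start with accepting vs non-accepting: {W} | {S}.
No further refinement is possible. Final partition (2 blocks): {W} | {S}.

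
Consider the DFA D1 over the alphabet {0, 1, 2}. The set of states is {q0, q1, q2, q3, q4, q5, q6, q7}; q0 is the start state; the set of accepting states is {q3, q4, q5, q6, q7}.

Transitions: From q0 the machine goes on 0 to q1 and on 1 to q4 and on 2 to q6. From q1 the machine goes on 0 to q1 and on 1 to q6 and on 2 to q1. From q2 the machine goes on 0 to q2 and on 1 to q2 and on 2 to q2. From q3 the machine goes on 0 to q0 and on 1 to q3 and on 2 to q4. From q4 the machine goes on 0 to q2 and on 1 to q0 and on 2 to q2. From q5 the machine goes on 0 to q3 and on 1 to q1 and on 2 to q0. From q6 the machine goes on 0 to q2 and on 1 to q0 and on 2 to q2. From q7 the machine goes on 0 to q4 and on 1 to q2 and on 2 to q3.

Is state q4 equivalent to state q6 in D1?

Yes

Reachable states from the start: {q0,q1,q2,q4,q6}. Unreachable: {q3,q5,q7} — drop them.
Start with accepting vs non-accepting: {q4,q6} | {q0,q1,q2}.
On input 1, block {q0,q1,q2} splits into {q0,q1} and {q2}.
Split {q0,q1} by δ(·,2) → {q0} and {q1}.
The partition is now stable with 4 blocks: {q4,q6} | {q0} | {q2} | {q1}.
q4 and q6 lie in the same block of the stable partition, so they are equivalent — no string distinguishes them.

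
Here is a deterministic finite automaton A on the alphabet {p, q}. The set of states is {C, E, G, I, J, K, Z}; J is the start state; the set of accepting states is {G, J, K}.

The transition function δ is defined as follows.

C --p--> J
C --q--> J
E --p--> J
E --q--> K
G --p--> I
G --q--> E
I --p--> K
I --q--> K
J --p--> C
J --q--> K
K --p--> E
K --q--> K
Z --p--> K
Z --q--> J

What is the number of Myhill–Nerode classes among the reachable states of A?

States {G,I,Z} cannot be reached from the start state, so discard them.
Start with accepting vs non-accepting: {J,K} | {C,E}.
The partition is now stable with 2 blocks: {J,K} | {C,E}.

2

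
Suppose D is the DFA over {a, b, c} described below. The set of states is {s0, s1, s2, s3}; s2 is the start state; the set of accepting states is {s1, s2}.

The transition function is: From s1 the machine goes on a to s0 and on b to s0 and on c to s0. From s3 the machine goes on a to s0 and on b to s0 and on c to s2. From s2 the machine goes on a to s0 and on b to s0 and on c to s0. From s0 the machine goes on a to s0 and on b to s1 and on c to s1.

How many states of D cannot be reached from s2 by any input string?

No path from s2 leads to s3; the other 3 states are all reachable.

1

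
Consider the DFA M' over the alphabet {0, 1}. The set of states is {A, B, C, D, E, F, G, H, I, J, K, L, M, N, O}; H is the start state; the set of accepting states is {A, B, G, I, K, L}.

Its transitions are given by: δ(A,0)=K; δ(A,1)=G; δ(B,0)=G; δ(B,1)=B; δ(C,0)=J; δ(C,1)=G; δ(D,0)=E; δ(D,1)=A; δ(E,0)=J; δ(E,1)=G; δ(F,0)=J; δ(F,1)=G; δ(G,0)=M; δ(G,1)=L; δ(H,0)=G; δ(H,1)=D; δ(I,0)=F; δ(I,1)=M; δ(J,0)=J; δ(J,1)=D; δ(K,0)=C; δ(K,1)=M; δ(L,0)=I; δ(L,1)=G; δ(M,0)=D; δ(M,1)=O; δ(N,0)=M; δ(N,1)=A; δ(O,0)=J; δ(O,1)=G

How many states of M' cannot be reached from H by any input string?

BFS from H reaches {A, C, D, E, F, G, H, I, J, K, L, M, O}; the 2 state(s) B, N are never visited.

2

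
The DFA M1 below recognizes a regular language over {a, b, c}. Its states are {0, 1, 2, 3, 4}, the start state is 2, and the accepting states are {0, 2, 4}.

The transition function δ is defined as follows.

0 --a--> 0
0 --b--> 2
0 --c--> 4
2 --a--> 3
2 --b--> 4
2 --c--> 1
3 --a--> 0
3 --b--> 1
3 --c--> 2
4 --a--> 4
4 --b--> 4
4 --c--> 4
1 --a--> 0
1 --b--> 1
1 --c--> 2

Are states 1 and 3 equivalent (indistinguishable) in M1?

Yes

All states are reachable from the start state.
P0 = {0,2,4} | {1,3}.
On input a, block {0,2,4} splits into {0,4} and {2}.
Refine {0,4} on symbol b: members go to different blocks, giving {0} and {4}.
Stable partition: {0} | {1,3} | {2} | {4} — 4 equivalence classes.
1 and 3 lie in the same block of the stable partition, so they are equivalent — no string distinguishes them.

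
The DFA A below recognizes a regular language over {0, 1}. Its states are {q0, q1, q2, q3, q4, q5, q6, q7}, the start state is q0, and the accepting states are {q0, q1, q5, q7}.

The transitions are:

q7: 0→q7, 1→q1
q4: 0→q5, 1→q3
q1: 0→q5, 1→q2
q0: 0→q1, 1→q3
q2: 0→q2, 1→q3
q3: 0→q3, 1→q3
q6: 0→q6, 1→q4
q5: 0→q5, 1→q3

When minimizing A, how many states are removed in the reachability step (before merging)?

Starting at q0 and following transitions, the reachable set is {q0, q1, q2, q3, q5}. That leaves q4, q6, q7 unreachable — 3 in total.

3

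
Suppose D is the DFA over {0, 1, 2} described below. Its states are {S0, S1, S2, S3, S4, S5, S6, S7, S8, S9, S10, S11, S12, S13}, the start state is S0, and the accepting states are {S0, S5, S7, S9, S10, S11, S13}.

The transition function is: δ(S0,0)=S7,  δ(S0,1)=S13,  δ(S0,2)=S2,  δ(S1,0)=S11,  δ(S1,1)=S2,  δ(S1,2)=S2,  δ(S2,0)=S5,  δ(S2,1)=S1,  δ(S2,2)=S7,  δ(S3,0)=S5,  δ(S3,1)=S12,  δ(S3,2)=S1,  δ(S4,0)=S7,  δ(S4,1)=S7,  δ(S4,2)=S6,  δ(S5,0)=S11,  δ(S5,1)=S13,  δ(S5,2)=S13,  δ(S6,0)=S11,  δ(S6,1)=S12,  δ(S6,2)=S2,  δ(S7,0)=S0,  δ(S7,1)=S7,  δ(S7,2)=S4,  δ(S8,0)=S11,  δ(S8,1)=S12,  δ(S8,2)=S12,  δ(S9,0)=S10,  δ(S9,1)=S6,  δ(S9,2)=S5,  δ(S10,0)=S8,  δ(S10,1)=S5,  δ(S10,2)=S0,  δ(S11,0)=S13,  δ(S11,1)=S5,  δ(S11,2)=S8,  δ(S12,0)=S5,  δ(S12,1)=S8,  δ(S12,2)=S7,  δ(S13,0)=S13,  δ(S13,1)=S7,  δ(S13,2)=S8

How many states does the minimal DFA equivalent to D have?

First remove the unreachable states {S3,S9,S10}; 11 states remain.
Start with accepting vs non-accepting: {S0,S5,S7,S11,S13} | {S1,S2,S4,S6,S8,S12}.
On input 2, block {S0,S5,S7,S11,S13} splits into {S0,S7,S11,S13} and {S5}.
On input 1, block {S0,S7,S11,S13} splits into {S0,S7,S13} and {S11}.
Refine {S1,S2,S4,S6,S8,S12} on symbol 0: members go to different blocks, giving {S1,S6,S8} and {S2,S12} and {S4}.
On input 2, block {S0,S7,S13} splits into {S0} and {S7} and {S13}.
Stable partition: {S0} | {S1,S6,S8} | {S5} | {S11} | {S2,S12} | {S4} | {S7} | {S13} — 8 equivalence classes.

8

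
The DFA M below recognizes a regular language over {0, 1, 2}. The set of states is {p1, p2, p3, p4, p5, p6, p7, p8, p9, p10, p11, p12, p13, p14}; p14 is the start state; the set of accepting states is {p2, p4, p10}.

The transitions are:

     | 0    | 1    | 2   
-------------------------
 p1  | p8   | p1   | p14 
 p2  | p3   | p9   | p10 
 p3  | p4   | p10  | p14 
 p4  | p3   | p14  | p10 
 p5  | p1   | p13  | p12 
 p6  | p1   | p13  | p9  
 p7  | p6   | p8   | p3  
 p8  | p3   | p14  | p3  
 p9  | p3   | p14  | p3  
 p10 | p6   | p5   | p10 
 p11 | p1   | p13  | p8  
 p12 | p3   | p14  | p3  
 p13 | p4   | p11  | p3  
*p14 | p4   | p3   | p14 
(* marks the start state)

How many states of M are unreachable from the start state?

Starting at p14 and following transitions, the reachable set is {p1, p3, p4, p5, p6, p8, p9, p10, p11, p12, p13, p14}. That leaves p2, p7 unreachable — 2 in total.

2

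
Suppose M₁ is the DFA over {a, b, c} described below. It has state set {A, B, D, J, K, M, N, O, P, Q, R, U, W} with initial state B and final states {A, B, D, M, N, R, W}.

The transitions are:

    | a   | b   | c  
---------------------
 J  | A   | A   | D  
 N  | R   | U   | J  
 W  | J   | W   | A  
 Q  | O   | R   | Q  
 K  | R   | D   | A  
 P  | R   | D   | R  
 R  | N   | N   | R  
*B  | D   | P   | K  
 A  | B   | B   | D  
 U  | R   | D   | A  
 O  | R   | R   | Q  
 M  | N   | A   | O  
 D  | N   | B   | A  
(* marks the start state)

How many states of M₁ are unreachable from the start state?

4

Starting at B and following transitions, the reachable set is {A, B, D, J, K, N, P, R, U}. That leaves M, O, Q, W unreachable — 4 in total.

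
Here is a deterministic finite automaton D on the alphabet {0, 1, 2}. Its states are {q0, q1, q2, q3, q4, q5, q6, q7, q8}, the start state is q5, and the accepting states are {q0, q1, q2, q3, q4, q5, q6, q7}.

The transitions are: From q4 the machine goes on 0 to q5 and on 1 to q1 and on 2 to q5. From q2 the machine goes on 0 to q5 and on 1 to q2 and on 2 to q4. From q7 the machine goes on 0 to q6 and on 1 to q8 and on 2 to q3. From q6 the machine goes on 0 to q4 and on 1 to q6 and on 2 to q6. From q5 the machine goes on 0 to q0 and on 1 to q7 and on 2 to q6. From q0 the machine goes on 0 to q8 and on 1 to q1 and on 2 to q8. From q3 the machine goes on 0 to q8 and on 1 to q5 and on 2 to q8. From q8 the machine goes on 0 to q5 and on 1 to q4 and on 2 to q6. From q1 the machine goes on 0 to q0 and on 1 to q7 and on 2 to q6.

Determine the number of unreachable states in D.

BFS from q5 reaches {q0, q1, q3, q4, q5, q6, q7, q8}; the 1 state(s) q2 are never visited.

1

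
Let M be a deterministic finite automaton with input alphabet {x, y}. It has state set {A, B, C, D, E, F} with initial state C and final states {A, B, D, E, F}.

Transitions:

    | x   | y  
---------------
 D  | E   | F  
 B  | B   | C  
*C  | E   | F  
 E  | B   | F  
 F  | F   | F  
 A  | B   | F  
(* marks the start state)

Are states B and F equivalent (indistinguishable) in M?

No

Reachable states from the start: {B,C,E,F}. Unreachable: {A,D} — drop them.
P0 = {B,E,F} | {C}.
On input y, block {B,E,F} splits into {E,F} and {B}.
Split {E,F} by δ(·,x) → {E} and {F}.
No further refinement is possible. Final partition (4 blocks): {E} | {C} | {B} | {F}.
B and F end up in different blocks, so they are distinguishable. For instance, the string 'y' is accepted from only F.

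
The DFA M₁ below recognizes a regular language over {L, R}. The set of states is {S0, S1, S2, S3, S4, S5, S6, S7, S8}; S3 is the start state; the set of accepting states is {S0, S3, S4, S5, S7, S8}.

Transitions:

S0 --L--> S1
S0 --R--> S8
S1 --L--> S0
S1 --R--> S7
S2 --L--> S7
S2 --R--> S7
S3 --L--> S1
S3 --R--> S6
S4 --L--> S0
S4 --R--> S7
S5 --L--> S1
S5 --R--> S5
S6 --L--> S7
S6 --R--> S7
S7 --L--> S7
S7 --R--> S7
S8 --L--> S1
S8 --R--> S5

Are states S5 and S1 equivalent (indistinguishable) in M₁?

No

Reachable states from the start: {S0,S1,S3,S5,S6,S7,S8}. Unreachable: {S2,S4} — drop them.
Start with accepting vs non-accepting: {S0,S3,S5,S7,S8} | {S1,S6}.
Refine {S0,S3,S5,S7,S8} on symbol L: members go to different blocks, giving {S0,S3,S5,S8} and {S7}.
Split {S0,S3,S5,S8} by δ(·,R) → {S0,S5,S8} and {S3}.
On input L, block {S1,S6} splits into {S1} and {S6}.
Stable partition: {S0,S5,S8} | {S1} | {S7} | {S3} | {S6} — 5 equivalence classes.
S5 and S1 end up in different blocks, so they are distinguishable. For instance, the string 'ε' is accepted from only S5.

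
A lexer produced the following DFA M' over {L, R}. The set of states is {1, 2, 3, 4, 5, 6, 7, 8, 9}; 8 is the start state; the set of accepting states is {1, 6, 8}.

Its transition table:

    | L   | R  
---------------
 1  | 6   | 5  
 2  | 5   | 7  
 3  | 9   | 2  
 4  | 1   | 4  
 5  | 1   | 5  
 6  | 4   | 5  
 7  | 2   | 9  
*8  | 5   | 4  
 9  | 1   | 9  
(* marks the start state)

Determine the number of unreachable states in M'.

4

BFS from 8 reaches {1, 4, 5, 6, 8}; the 4 state(s) 2, 3, 7, 9 are never visited.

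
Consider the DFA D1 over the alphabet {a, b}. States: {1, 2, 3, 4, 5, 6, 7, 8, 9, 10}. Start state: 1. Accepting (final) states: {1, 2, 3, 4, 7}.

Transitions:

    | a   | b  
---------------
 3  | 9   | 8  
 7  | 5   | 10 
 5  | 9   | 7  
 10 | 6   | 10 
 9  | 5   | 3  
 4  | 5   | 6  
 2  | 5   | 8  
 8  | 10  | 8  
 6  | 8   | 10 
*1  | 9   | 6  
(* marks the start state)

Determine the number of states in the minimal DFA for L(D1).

3

Reachable states from the start: {1,3,5,6,7,8,9,10}. Unreachable: {2,4} — drop them.
Start with accepting vs non-accepting: {1,3,7} | {5,6,8,9,10}.
Refine {5,6,8,9,10} on symbol b: members go to different blocks, giving {6,8,10} and {5,9}.
The partition is now stable with 3 blocks: {1,3,7} | {6,8,10} | {5,9}.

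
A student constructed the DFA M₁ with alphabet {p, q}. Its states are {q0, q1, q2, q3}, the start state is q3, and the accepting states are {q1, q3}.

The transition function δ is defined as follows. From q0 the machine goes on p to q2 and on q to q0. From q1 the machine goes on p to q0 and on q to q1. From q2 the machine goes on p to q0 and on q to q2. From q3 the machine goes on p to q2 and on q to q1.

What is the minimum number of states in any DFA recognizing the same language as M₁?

All states are reachable from the start state.
P0 = {q1,q3} | {q0,q2}.
No further refinement is possible. Final partition (2 blocks): {q1,q3} | {q0,q2}.

2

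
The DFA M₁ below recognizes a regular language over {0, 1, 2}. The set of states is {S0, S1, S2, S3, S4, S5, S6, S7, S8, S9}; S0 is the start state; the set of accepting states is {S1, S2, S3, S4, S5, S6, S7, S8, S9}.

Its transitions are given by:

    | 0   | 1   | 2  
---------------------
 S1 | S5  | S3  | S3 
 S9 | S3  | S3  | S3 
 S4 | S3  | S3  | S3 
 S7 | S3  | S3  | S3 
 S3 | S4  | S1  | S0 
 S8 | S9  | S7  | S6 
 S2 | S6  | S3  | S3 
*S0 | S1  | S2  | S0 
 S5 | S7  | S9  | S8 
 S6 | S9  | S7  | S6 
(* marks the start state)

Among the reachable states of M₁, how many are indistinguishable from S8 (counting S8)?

3

Initial partition by acceptance: {S1,S2,S3,S4,S5,S6,S7,S8,S9} | {S0}.
Split {S1,S2,S3,S4,S5,S6,S7,S8,S9} by δ(·,2) → {S1,S2,S4,S5,S6,S7,S8,S9} and {S3}.
Refine {S1,S2,S4,S5,S6,S7,S8,S9} on symbol 0: members go to different blocks, giving {S1,S2,S5,S6,S8} and {S4,S7,S9}.
On input 0, block {S1,S2,S5,S6,S8} splits into {S5,S6,S8} and {S1,S2}.
The partition is now stable with 5 blocks: {S5,S6,S8} | {S0} | {S3} | {S4,S7,S9} | {S1,S2}.
State S8 belongs to the block {S5,S6,S8}, which has 3 states.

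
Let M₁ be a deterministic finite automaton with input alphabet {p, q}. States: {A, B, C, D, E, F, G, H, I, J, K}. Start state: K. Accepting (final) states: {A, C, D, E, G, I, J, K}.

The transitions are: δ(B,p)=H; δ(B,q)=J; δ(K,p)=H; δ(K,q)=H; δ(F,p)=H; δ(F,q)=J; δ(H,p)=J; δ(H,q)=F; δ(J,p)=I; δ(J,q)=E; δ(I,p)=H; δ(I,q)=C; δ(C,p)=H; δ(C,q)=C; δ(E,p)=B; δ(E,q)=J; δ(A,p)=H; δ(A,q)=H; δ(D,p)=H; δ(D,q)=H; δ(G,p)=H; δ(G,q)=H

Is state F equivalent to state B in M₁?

Reachable states from the start: {B,C,E,F,H,I,J,K}. Unreachable: {A,D,G} — drop them.
Start with accepting vs non-accepting: {C,E,I,J,K} | {B,F,H}.
Refine {C,E,I,J,K} on symbol p: members go to different blocks, giving {C,E,I,K} and {J}.
Split {C,E,I,K} by δ(·,q) → {C,I} and {E} and {K}.
On input p, block {B,F,H} splits into {B,F} and {H}.
Stable partition: {C,I} | {B,F} | {J} | {E} | {K} | {H} — 6 equivalence classes.
F and B lie in the same block of the stable partition, so they are equivalent — no string distinguishes them.

Yes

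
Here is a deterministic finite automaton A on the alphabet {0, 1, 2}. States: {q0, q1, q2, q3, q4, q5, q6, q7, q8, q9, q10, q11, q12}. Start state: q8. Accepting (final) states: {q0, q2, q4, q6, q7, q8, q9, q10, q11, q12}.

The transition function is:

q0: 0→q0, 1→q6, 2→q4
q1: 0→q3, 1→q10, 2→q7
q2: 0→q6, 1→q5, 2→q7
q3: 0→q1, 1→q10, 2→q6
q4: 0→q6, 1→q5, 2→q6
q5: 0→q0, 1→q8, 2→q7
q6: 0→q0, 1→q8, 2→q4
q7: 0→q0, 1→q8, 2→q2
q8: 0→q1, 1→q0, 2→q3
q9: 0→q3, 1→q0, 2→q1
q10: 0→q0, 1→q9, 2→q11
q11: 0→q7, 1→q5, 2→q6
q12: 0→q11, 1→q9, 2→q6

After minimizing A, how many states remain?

Reachable states from the start: {q0,q1,q2,q3,q4,q5,q6,q7,q8,q9,q10,q11}. Unreachable: {q12} — drop them.
Initial partition by acceptance: {q0,q2,q4,q6,q7,q8,q9,q10,q11} | {q1,q3,q5}.
Refine {q0,q2,q4,q6,q7,q8,q9,q10,q11} on symbol 0: members go to different blocks, giving {q0,q2,q4,q6,q7,q10,q11} and {q8,q9}.
On input 1, block {q0,q2,q4,q6,q7,q10,q11} splits into {q2,q4,q11} and {q6,q7,q10} and {q0}.
On input 0, block {q1,q3,q5} splits into {q1,q3} and {q5}.
Stable partition: {q2,q4,q11} | {q1,q3} | {q8,q9} | {q6,q7,q10} | {q0} | {q5} — 6 equivalence classes.

6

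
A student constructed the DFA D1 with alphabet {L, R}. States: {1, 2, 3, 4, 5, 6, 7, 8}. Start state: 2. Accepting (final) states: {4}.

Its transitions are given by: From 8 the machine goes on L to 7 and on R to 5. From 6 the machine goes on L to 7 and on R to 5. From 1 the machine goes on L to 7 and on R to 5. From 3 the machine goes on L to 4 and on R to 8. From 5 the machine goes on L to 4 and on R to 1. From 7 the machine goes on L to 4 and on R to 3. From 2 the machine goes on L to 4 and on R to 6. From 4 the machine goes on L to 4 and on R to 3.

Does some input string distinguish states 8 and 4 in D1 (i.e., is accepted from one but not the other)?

Yes

Every state is reachable, so we keep all 8.
Initial partition by acceptance: {4} | {1,2,3,5,6,7,8}.
Refine {1,2,3,5,6,7,8} on symbol L: members go to different blocks, giving {2,3,5,7} and {1,6,8}.
Split {2,3,5,7} by δ(·,R) → {2,3,5} and {7}.
No further refinement is possible. Final partition (4 blocks): {4} | {2,3,5} | {1,6,8} | {7}.
8 and 4 end up in different blocks, so they are distinguishable. For instance, the string 'ε' is accepted from only 4.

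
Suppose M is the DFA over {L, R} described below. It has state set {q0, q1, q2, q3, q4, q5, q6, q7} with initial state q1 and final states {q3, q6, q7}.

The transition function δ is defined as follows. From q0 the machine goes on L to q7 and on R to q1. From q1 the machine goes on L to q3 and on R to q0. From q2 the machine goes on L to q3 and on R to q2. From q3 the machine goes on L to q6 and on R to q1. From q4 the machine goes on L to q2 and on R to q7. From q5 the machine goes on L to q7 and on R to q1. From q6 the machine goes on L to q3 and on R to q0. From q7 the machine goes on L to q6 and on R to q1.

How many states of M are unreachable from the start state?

No path from q1 leads to q2, q4, q5; the other 5 states are all reachable.

3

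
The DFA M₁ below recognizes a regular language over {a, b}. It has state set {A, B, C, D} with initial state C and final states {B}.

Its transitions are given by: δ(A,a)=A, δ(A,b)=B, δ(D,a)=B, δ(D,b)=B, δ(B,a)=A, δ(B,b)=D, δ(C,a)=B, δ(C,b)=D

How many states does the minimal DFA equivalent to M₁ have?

P0 = {B} | {A,C,D}.
On input a, block {A,C,D} splits into {C,D} and {A}.
Split {C,D} by δ(·,b) → {C} and {D}.
Stable partition: {B} | {C} | {A} | {D} — 4 equivalence classes.

4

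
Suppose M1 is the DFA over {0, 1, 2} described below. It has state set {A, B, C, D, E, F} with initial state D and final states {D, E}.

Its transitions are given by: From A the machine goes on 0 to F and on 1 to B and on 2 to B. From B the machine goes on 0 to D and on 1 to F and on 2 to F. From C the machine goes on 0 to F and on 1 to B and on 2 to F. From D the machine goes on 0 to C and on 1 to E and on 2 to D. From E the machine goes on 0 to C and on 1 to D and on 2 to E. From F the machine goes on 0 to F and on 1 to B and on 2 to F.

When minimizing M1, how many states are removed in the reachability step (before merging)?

Starting at D and following transitions, the reachable set is {B, C, D, E, F}. That leaves A unreachable — 1 in total.

1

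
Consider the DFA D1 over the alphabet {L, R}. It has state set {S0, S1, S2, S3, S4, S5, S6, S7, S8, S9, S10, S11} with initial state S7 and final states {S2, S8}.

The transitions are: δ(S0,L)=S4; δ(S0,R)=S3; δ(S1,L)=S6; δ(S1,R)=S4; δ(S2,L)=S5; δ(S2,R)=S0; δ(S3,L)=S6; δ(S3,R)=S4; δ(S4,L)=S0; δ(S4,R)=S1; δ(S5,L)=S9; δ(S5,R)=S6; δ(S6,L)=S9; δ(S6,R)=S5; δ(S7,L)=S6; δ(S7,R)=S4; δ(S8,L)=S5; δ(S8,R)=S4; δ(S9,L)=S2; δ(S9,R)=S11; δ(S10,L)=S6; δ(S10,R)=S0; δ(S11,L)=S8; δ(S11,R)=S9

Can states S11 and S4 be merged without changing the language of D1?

First remove the unreachable states {S10}; 11 states remain.
P0 = {S2,S8} | {S0,S1,S3,S4,S5,S6,S7,S9,S11}.
Split {S0,S1,S3,S4,S5,S6,S7,S9,S11} by δ(·,L) → {S0,S1,S3,S4,S5,S6,S7} and {S9,S11}.
On input L, block {S0,S1,S3,S4,S5,S6,S7} splits into {S0,S1,S3,S4,S7} and {S5,S6}.
Refine {S0,S1,S3,S4,S7} on symbol L: members go to different blocks, giving {S1,S3,S7} and {S0,S4}.
No further refinement is possible. Final partition (5 blocks): {S2,S8} | {S1,S3,S7} | {S9,S11} | {S5,S6} | {S0,S4}.
S11 and S4 end up in different blocks, so they are distinguishable. For instance, the string 'L' is accepted from only S11.

No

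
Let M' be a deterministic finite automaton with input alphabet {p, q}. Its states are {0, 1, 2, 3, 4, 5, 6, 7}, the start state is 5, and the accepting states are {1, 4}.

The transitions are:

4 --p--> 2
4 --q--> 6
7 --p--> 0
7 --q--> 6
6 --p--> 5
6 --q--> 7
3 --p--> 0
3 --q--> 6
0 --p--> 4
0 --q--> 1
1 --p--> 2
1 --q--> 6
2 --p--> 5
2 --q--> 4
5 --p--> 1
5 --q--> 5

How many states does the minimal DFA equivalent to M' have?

Reachable states from the start: {0,1,2,4,5,6,7}. Unreachable: {3} — drop them.
P0 = {1,4} | {0,2,5,6,7}.
Split {0,2,5,6,7} by δ(·,p) → {2,6,7} and {0,5}.
On input q, block {2,6,7} splits into {6,7} and {2}.
Split {0,5} by δ(·,q) → {0} and {5}.
Refine {6,7} on symbol p: members go to different blocks, giving {6} and {7}.
Stable partition: {1,4} | {6} | {0} | {2} | {5} | {7} — 6 equivalence classes.

6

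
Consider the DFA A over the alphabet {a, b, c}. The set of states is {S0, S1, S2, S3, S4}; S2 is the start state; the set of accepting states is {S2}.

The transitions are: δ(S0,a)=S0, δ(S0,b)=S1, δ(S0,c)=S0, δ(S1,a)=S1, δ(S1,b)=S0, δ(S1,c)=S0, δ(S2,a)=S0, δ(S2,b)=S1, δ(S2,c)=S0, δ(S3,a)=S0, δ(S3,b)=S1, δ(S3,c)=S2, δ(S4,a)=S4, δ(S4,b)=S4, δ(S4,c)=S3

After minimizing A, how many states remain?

2

Reachable states from the start: {S0,S1,S2}. Unreachable: {S3,S4} — drop them.
P0 = {S2} | {S0,S1}.
The partition is now stable with 2 blocks: {S2} | {S0,S1}.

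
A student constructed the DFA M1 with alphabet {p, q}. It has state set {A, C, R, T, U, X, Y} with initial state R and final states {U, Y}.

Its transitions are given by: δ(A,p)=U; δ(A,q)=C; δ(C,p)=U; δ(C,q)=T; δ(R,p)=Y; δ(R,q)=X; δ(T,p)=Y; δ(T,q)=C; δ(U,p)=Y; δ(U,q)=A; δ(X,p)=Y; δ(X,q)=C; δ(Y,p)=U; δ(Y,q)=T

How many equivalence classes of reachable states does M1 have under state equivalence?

All states are reachable from the start state.
P0 = {U,Y} | {A,C,R,T,X}.
The partition is now stable with 2 blocks: {U,Y} | {A,C,R,T,X}.

2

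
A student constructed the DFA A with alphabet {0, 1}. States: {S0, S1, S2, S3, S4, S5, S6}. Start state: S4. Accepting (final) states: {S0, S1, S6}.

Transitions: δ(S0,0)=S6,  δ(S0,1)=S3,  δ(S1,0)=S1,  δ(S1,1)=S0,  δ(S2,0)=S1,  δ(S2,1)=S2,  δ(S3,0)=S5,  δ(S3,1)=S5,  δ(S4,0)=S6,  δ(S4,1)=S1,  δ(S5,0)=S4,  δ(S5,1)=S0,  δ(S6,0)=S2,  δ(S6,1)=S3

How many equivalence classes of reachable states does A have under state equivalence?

Initial partition by acceptance: {S0,S1,S6} | {S2,S3,S4,S5}.
Refine {S0,S1,S6} on symbol 0: members go to different blocks, giving {S0,S1} and {S6}.
On input 0, block {S0,S1} splits into {S0} and {S1}.
On input 0, block {S2,S3,S4,S5} splits into {S3,S5} and {S2} and {S4}.
Split {S3,S5} by δ(·,0) → {S3} and {S5}.
The partition is now stable with 7 blocks: {S0} | {S3} | {S6} | {S1} | {S2} | {S4} | {S5}.

7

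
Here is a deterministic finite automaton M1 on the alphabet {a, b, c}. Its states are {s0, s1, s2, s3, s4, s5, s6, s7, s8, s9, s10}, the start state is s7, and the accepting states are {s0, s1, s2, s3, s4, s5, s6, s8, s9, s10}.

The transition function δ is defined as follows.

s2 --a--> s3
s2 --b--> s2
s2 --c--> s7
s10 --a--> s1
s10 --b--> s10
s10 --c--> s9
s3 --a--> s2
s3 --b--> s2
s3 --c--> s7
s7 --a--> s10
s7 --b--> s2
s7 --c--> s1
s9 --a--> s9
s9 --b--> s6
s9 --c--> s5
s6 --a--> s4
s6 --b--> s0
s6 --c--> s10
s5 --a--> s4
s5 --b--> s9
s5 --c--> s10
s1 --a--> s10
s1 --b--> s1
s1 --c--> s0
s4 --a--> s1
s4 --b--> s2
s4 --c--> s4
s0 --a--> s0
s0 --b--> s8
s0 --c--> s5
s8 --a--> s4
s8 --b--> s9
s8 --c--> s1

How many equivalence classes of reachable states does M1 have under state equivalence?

P0 = {s0,s1,s2,s3,s4,s5,s6,s8,s9,s10} | {s7}.
On input c, block {s0,s1,s2,s3,s4,s5,s6,s8,s9,s10} splits into {s0,s1,s4,s5,s6,s8,s9,s10} and {s2,s3}.
Refine {s0,s1,s4,s5,s6,s8,s9,s10} on symbol b: members go to different blocks, giving {s0,s1,s5,s6,s8,s9,s10} and {s4}.
Split {s0,s1,s5,s6,s8,s9,s10} by δ(·,a) → {s0,s1,s9,s10} and {s5,s6,s8}.
Split {s0,s1,s9,s10} by δ(·,b) → {s0,s9} and {s1,s10}.
Stable partition: {s0,s9} | {s7} | {s2,s3} | {s4} | {s5,s6,s8} | {s1,s10} — 6 equivalence classes.

6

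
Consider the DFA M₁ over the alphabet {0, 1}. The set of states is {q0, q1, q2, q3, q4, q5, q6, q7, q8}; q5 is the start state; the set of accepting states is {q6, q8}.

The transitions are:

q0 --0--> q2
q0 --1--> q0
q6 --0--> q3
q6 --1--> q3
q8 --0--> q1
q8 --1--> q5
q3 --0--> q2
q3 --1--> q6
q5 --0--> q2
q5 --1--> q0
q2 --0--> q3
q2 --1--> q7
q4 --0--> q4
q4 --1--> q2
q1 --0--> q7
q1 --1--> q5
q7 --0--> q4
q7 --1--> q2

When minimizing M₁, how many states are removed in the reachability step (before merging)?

2

Starting at q5 and following transitions, the reachable set is {q0, q2, q3, q4, q5, q6, q7}. That leaves q1, q8 unreachable — 2 in total.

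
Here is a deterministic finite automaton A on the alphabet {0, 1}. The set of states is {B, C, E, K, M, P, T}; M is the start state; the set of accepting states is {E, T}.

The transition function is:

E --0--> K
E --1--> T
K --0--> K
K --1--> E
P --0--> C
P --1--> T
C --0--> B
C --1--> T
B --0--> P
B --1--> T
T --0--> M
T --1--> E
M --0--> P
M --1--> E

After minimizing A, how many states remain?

All states are reachable from the start state.
P0 = {E,T} | {B,C,K,M,P}.
The partition is now stable with 2 blocks: {E,T} | {B,C,K,M,P}.

2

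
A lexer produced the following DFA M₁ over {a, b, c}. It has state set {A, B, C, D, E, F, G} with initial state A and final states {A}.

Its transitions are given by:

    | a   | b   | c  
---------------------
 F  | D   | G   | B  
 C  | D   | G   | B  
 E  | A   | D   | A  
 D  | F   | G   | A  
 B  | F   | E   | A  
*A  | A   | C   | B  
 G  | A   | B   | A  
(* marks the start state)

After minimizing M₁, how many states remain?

P0 = {A} | {B,C,D,E,F,G}.
Refine {B,C,D,E,F,G} on symbol a: members go to different blocks, giving {B,C,D,F} and {E,G}.
On input c, block {B,C,D,F} splits into {B,D} and {C,F}.
Stable partition: {A} | {B,D} | {E,G} | {C,F} — 4 equivalence classes.

4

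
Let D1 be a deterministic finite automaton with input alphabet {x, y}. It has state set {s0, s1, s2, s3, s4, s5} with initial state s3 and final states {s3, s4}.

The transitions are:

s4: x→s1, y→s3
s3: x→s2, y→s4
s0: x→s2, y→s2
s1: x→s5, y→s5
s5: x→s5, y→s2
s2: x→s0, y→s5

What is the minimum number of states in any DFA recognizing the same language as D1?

2

Initial partition by acceptance: {s3,s4} | {s0,s1,s2,s5}.
No further refinement is possible. Final partition (2 blocks): {s3,s4} | {s0,s1,s2,s5}.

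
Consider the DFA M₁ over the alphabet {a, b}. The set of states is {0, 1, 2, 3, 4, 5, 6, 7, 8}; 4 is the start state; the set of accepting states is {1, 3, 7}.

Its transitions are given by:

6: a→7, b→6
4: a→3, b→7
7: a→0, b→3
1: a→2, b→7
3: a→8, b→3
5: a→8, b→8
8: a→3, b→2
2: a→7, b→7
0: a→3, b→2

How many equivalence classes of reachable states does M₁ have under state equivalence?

Reachable states from the start: {0,2,3,4,7,8}. Unreachable: {1,5,6} — drop them.
P0 = {3,7} | {0,2,4,8}.
On input b, block {0,2,4,8} splits into {0,8} and {2,4}.
No further refinement is possible. Final partition (3 blocks): {3,7} | {0,8} | {2,4}.

3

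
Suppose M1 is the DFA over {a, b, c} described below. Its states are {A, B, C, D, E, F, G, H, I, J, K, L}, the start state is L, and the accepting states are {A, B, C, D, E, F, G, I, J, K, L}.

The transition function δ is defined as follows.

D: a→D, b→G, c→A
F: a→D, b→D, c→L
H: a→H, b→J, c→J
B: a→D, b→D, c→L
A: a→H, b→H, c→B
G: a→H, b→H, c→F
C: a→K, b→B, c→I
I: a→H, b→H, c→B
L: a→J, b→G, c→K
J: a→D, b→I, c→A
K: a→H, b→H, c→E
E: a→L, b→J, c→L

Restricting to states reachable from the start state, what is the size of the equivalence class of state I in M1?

4

States {C} cannot be reached from the start state, so discard them.
P0 = {A,B,D,E,F,G,I,J,K,L} | {H}.
Split {A,B,D,E,F,G,I,J,K,L} by δ(·,a) → {B,D,E,F,J,L} and {A,G,I,K}.
On input b, block {B,D,E,F,J,L} splits into {B,E,F} and {D,J,L}.
The partition is now stable with 4 blocks: {B,E,F} | {H} | {A,G,I,K} | {D,J,L}.
State I belongs to the block {A,G,I,K}, which has 4 states.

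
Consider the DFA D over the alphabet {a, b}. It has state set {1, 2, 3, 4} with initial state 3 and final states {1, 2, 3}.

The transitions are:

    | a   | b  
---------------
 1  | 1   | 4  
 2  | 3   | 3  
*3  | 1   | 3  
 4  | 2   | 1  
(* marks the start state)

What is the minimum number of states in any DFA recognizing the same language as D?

4

Start with accepting vs non-accepting: {1,2,3} | {4}.
On input b, block {1,2,3} splits into {2,3} and {1}.
Split {2,3} by δ(·,a) → {2} and {3}.
The partition is now stable with 4 blocks: {2} | {4} | {1} | {3}.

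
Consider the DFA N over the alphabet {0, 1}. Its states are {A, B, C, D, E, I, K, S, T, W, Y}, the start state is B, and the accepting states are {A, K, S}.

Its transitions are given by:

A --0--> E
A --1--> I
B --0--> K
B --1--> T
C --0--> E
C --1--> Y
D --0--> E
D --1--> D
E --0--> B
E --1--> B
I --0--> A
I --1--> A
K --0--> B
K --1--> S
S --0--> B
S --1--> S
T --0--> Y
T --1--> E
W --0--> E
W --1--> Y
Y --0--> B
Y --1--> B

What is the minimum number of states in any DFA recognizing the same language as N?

Reachable states from the start: {B,E,K,S,T,Y}. Unreachable: {A,C,D,I,W} — drop them.
P0 = {K,S} | {B,E,T,Y}.
Split {B,E,T,Y} by δ(·,0) → {E,T,Y} and {B}.
Split {E,T,Y} by δ(·,0) → {E,Y} and {T}.
The partition is now stable with 4 blocks: {K,S} | {E,Y} | {B} | {T}.

4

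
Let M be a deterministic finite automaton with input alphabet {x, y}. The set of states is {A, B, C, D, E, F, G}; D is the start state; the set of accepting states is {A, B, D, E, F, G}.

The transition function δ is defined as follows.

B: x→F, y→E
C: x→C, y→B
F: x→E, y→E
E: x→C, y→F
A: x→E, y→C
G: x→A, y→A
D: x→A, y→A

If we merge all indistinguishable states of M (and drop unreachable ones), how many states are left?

6

Reachable states from the start: {A,B,C,D,E,F}. Unreachable: {G} — drop them.
Initial partition by acceptance: {A,B,D,E,F} | {C}.
Split {A,B,D,E,F} by δ(·,x) → {A,B,D,F} and {E}.
On input x, block {A,B,D,F} splits into {A,F} and {B,D}.
Split {A,F} by δ(·,y) → {A} and {F}.
On input x, block {B,D} splits into {B} and {D}.
The partition is now stable with 6 blocks: {A} | {C} | {E} | {B} | {F} | {D}.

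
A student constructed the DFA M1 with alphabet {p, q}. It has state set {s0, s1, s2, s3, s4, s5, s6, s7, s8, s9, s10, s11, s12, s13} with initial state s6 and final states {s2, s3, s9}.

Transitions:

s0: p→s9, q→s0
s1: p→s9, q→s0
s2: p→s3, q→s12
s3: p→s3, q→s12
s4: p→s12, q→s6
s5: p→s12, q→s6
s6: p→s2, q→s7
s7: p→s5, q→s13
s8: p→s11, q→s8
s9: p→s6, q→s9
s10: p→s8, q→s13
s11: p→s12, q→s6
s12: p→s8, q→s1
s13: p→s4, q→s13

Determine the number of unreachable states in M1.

1

No path from s6 leads to s10; the other 13 states are all reachable.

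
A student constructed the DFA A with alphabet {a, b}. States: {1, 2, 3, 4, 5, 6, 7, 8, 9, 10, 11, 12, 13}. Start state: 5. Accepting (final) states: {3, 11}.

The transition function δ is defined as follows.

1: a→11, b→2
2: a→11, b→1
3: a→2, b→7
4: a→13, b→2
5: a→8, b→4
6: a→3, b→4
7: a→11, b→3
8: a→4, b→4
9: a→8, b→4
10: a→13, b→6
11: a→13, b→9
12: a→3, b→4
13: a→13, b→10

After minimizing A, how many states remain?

States {12} cannot be reached from the start state, so discard them.
Start with accepting vs non-accepting: {3,11} | {1,2,4,5,6,7,8,9,10,13}.
On input a, block {1,2,4,5,6,7,8,9,10,13} splits into {4,5,8,9,10,13} and {1,2,6,7}.
On input a, block {3,11} splits into {3} and {11}.
On input b, block {4,5,8,9,10,13} splits into {5,8,9,13} and {4,10}.
On input a, block {5,8,9,13} splits into {5,9,13} and {8}.
On input a, block {5,9,13} splits into {5,9} and {13}.
Refine {1,2,6,7} on symbol a: members go to different blocks, giving {1,2,7} and {6}.
Refine {1,2,7} on symbol b: members go to different blocks, giving {1,2} and {7}.
On input b, block {4,10} splits into {4} and {10}.
Stable partition: {3} | {5,9} | {1,2} | {11} | {4} | {8} | {13} | {6} | {7} | {10} — 10 equivalence classes.

10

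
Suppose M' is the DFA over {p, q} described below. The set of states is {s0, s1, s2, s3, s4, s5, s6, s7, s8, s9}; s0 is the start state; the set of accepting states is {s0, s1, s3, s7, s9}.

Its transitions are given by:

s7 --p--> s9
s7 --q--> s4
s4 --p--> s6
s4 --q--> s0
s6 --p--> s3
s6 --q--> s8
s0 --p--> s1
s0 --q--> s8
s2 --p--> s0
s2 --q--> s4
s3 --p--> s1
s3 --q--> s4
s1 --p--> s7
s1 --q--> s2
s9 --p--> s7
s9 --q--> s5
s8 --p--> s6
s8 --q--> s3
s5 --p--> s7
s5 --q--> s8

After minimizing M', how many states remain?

4

Every state is reachable, so we keep all 10.
Start with accepting vs non-accepting: {s0,s1,s3,s7,s9} | {s2,s4,s5,s6,s8}.
On input p, block {s2,s4,s5,s6,s8} splits into {s2,s5,s6} and {s4,s8}.
On input q, block {s0,s1,s3,s7,s9} splits into {s0,s3,s7} and {s1,s9}.
The partition is now stable with 4 blocks: {s0,s3,s7} | {s2,s5,s6} | {s4,s8} | {s1,s9}.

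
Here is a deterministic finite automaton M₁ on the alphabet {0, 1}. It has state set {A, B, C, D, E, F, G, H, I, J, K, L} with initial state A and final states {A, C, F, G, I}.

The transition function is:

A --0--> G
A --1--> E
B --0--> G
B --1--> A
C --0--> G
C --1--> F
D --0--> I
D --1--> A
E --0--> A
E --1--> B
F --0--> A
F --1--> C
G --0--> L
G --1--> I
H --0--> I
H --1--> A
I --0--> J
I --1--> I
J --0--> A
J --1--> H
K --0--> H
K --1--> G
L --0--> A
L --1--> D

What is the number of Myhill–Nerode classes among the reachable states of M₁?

First remove the unreachable states {C,F,K}; 9 states remain.
Start with accepting vs non-accepting: {A,G,I} | {B,D,E,H,J,L}.
Refine {A,G,I} on symbol 0: members go to different blocks, giving {G,I} and {A}.
On input 0, block {B,D,E,H,J,L} splits into {B,D,H} and {E,J,L}.
No further refinement is possible. Final partition (4 blocks): {G,I} | {B,D,H} | {A} | {E,J,L}.

4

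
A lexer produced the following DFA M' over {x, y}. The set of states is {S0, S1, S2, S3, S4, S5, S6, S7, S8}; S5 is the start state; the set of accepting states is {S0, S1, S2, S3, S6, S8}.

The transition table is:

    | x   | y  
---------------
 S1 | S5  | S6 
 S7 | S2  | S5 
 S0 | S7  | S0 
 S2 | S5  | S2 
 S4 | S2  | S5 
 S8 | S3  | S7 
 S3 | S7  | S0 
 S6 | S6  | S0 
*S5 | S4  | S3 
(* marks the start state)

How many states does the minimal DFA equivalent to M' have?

Reachable states from the start: {S0,S2,S3,S4,S5,S7}. Unreachable: {S1,S6,S8} — drop them.
Start with accepting vs non-accepting: {S0,S2,S3} | {S4,S5,S7}.
Split {S4,S5,S7} by δ(·,x) → {S4,S7} and {S5}.
Split {S0,S2,S3} by δ(·,x) → {S0,S3} and {S2}.
The partition is now stable with 4 blocks: {S0,S3} | {S4,S7} | {S5} | {S2}.

4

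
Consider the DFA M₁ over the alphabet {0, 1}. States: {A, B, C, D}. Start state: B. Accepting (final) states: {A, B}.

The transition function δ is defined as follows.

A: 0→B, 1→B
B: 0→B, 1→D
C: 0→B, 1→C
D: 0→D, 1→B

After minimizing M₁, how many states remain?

2

First remove the unreachable states {A,C}; 2 states remain.
Initial partition by acceptance: {B} | {D}.
The partition is now stable with 2 blocks: {B} | {D}.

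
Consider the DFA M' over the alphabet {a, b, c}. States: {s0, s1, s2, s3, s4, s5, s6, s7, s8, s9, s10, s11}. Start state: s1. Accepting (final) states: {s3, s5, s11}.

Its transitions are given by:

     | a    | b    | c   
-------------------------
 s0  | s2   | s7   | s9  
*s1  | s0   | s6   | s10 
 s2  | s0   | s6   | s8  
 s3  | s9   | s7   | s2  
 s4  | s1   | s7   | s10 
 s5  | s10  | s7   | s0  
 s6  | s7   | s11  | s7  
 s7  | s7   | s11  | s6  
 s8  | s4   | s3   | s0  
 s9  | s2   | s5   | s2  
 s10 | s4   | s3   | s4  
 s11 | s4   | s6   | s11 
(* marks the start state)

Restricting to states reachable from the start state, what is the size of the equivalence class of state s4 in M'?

P0 = {s3,s5,s11} | {s0,s1,s2,s4,s6,s7,s8,s9,s10}.
On input c, block {s3,s5,s11} splits into {s3,s5} and {s11}.
Split {s0,s1,s2,s4,s6,s7,s8,s9,s10} by δ(·,b) → {s0,s1,s2,s4} and {s8,s9,s10} and {s6,s7}.
Stable partition: {s3,s5} | {s0,s1,s2,s4} | {s11} | {s8,s9,s10} | {s6,s7} — 5 equivalence classes.
State s4 belongs to the block {s0,s1,s2,s4}, which has 4 states.

4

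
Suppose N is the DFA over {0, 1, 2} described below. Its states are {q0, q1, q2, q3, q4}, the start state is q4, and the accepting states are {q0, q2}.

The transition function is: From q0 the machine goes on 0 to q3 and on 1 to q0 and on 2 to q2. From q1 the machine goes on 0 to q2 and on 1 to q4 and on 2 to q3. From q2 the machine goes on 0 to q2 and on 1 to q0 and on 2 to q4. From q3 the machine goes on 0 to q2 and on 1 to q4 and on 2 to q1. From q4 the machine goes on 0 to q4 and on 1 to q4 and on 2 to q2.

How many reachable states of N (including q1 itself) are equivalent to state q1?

2

All states are reachable from the start state.
P0 = {q0,q2} | {q1,q3,q4}.
On input 0, block {q0,q2} splits into {q0} and {q2}.
Refine {q1,q3,q4} on symbol 0: members go to different blocks, giving {q1,q3} and {q4}.
The partition is now stable with 4 blocks: {q0} | {q1,q3} | {q2} | {q4}.
The equivalence class containing q1 is {q1,q3}, of size 2.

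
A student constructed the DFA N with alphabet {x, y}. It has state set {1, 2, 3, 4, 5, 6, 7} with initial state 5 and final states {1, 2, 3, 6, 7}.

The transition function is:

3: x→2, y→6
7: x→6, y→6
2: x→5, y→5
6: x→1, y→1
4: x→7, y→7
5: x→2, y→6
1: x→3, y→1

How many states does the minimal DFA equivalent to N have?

States {4,7} cannot be reached from the start state, so discard them.
P0 = {1,2,3,6} | {5}.
On input x, block {1,2,3,6} splits into {1,3,6} and {2}.
Refine {1,3,6} on symbol x: members go to different blocks, giving {1,6} and {3}.
Split {1,6} by δ(·,x) → {1} and {6}.
No further refinement is possible. Final partition (5 blocks): {1} | {5} | {2} | {3} | {6}.

5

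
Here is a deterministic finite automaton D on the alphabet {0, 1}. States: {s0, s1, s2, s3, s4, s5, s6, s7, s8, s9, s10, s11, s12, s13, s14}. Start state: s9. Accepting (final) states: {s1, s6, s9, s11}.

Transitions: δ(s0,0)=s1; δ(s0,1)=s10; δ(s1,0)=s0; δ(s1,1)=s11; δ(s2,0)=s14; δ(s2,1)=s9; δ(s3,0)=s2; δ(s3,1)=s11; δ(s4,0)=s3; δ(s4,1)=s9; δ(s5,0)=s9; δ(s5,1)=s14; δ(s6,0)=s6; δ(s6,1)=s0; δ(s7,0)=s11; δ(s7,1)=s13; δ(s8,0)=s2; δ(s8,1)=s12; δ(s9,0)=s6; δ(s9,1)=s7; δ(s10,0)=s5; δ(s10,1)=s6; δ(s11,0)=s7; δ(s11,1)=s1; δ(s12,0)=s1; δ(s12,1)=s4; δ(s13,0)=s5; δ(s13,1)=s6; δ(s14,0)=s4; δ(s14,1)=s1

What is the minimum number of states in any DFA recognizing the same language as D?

Reachable states from the start: {s0,s1,s2,s3,s4,s5,s6,s7,s9,s10,s11,s13,s14}. Unreachable: {s8,s12} — drop them.
Initial partition by acceptance: {s1,s6,s9,s11} | {s0,s2,s3,s4,s5,s7,s10,s13,s14}.
On input 0, block {s1,s6,s9,s11} splits into {s1,s11} and {s6,s9}.
Refine {s0,s2,s3,s4,s5,s7,s10,s13,s14} on symbol 0: members go to different blocks, giving {s2,s3,s4,s10,s13,s14} and {s0,s7} and {s5}.
Refine {s2,s3,s4,s10,s13,s14} on symbol 0: members go to different blocks, giving {s2,s3,s4,s14} and {s10,s13}.
On input 1, block {s2,s3,s4,s14} splits into {s2,s4} and {s3,s14}.
No further refinement is possible. Final partition (7 blocks): {s1,s11} | {s2,s4} | {s6,s9} | {s0,s7} | {s5} | {s10,s13} | {s3,s14}.

7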